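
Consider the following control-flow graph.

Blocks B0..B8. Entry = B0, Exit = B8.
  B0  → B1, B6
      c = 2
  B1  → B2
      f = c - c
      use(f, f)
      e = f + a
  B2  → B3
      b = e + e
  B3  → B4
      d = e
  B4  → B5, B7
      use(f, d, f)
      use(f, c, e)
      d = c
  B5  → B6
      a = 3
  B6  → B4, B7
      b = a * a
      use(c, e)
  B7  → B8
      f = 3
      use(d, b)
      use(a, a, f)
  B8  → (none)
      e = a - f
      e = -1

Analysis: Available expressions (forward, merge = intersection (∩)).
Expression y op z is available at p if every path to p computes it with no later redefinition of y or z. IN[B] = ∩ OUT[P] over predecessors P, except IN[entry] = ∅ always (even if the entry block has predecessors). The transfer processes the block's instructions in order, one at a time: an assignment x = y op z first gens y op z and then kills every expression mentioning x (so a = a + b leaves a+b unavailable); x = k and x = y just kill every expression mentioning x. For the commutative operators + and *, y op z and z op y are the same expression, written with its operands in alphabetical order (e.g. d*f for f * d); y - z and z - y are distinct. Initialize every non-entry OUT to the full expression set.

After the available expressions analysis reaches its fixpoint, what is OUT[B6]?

Per-block solution:
  B0: | IN={} | OUT={}
  B1: | IN={} | OUT={a+f, c-c}
  B2: | IN={a+f, c-c} | OUT={a+f, c-c, e+e}
  B3: | IN={a+f, c-c, e+e} | OUT={a+f, c-c, e+e}
  B4: | IN={} | OUT={}
  B5: | IN={} | OUT={}
  B6: | IN={} | OUT={a*a}
  B7: | IN={} | OUT={}
  B8: | IN={} | OUT={a-f}

Merge at B6: IN[B6] = OUT[B0] ∩ OUT[B5] = {}
Applying B6's transfer function to that IN value gives OUT[B6] (row B6 above).

Answer: {a*a}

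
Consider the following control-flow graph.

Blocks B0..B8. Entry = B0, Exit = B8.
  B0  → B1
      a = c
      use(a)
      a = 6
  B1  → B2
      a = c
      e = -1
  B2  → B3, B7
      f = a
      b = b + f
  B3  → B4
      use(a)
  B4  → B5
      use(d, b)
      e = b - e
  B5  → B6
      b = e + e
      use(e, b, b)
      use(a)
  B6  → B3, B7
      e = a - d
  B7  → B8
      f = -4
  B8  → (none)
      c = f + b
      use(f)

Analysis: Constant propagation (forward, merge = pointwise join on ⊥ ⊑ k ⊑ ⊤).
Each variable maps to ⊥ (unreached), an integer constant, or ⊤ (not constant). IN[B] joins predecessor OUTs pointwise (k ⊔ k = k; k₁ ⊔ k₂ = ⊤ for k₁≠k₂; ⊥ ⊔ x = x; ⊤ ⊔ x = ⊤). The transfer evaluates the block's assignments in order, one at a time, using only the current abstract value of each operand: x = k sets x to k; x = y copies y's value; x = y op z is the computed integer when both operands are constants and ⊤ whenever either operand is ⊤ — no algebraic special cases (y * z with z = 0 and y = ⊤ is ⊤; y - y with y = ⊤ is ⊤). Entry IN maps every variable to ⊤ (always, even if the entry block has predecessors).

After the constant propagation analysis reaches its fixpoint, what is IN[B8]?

Fixpoint table:
  B0: | IN=(all ⊤) | OUT={a:6; rest ⊤}
  B1: | IN={a:6; rest ⊤} | OUT={e:-1; rest ⊤}
  B2: | IN={e:-1; rest ⊤} | OUT={e:-1; rest ⊤}
  B3: | IN=(all ⊤) | OUT=(all ⊤)
  B4: | IN=(all ⊤) | OUT=(all ⊤)
  B5: | IN=(all ⊤) | OUT=(all ⊤)
  B6: | IN=(all ⊤) | OUT=(all ⊤)
  B7: | IN=(all ⊤) | OUT={f:-4; rest ⊤}
  B8: | IN={f:-4; rest ⊤} | OUT={f:-4; rest ⊤}

Merge at B8: IN[B8] = OUT[B7] = {a: ⊤, b: ⊤, c: ⊤, d: ⊤, e: ⊤, f: -4}

Answer: {a: ⊤, b: ⊤, c: ⊤, d: ⊤, e: ⊤, f: -4}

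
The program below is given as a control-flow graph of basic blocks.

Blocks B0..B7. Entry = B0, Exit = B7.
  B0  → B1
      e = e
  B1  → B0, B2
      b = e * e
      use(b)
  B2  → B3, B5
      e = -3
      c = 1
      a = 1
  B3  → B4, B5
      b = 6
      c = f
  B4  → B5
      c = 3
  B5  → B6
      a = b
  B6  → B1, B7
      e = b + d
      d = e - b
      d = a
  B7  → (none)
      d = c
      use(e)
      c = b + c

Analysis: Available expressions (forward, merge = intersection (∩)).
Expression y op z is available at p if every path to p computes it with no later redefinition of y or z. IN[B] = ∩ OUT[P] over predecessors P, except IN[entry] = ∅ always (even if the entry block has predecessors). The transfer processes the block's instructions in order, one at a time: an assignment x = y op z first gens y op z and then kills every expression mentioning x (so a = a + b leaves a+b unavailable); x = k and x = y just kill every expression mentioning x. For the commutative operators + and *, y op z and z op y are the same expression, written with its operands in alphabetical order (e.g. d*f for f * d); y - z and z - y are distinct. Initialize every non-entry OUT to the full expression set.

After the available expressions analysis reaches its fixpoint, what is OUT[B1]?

Answer: {e*e}

Trace:
Converged values:
  B0:  IN={}  OUT={}
  B1:  IN={}  OUT={e*e}
  B2:  IN={e*e}  OUT={}
  B3:  IN={}  OUT={}
  B4:  IN={}  OUT={}
  B5:  IN={}  OUT={}
  B6:  IN={}  OUT={e-b}
  B7:  IN={e-b}  OUT={e-b}

Merge at B1: IN[B1] = OUT[B0] ∩ OUT[B6] = {}
Applying B1's transfer function to that IN value gives OUT[B1] (row B1 above).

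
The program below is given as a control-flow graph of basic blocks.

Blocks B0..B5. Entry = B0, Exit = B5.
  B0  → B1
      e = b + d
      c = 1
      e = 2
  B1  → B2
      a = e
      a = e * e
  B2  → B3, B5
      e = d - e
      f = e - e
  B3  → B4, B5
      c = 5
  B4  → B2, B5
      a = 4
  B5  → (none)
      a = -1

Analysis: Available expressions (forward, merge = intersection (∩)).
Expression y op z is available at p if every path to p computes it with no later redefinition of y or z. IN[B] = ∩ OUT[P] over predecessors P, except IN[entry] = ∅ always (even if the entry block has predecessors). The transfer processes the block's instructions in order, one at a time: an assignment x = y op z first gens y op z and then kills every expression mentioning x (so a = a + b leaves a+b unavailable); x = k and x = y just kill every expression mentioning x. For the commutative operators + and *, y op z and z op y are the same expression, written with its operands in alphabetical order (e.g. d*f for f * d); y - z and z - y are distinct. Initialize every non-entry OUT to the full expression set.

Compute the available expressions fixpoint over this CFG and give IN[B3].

Answer: {b+d, e-e}

Trace:
Fixpoint table:
  B0: | IN={} | OUT={b+d}
  B1: | IN={b+d} | OUT={b+d, e*e}
  B2: | IN={b+d} | OUT={b+d, e-e}
  B3: | IN={b+d, e-e} | OUT={b+d, e-e}
  B4: | IN={b+d, e-e} | OUT={b+d, e-e}
  B5: | IN={b+d, e-e} | OUT={b+d, e-e}

Merge at B3: IN[B3] = OUT[B2] = {b+d, e-e}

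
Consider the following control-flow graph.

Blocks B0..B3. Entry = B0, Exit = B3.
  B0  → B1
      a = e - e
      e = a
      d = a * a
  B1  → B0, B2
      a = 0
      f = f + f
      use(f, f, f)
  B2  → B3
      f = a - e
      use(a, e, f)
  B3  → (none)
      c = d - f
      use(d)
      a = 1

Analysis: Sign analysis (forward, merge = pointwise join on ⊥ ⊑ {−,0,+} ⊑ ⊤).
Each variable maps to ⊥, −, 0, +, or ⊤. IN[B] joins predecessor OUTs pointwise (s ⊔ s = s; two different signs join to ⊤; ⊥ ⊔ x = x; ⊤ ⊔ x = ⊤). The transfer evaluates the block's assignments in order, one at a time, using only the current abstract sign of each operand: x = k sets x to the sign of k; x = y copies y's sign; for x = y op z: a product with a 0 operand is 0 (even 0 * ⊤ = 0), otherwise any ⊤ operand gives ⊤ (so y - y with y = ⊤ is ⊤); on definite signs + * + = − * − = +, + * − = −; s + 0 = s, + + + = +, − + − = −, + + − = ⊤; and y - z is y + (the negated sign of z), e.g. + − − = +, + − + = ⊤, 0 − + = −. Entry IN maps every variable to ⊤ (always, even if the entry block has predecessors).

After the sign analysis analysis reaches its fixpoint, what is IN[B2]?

Answer: {a: 0, b: ⊤, c: ⊤, d: ⊤, e: ⊤, f: ⊤}

Derivation:
Converged values:
  B0:   IN=(all ⊤)   OUT=(all ⊤)
  B1:   IN=(all ⊤)   OUT={a:0; rest ⊤}
  B2:   IN={a:0; rest ⊤}   OUT={a:0; rest ⊤}
  B3:   IN={a:0; rest ⊤}   OUT={a:+; rest ⊤}

Merge at B2: IN[B2] = OUT[B1] = {a: 0, b: ⊤, c: ⊤, d: ⊤, e: ⊤, f: ⊤}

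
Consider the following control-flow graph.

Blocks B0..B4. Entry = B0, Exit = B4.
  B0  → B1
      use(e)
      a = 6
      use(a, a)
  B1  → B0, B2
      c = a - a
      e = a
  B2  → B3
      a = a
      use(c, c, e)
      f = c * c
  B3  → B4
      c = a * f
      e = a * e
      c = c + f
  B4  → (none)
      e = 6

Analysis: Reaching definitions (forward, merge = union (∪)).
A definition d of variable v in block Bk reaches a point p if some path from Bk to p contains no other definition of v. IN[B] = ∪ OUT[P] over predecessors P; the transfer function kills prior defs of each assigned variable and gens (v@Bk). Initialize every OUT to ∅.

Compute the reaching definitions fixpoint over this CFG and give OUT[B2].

Answer: {a@B2, c@B1, e@B1, f@B2}

Working:
Converged values:
  B0:  IN={a@B0, c@B1, e@B1}  OUT={a@B0, c@B1, e@B1}
  B1:  IN={a@B0, c@B1, e@B1}  OUT={a@B0, c@B1, e@B1}
  B2:  IN={a@B0, c@B1, e@B1}  OUT={a@B2, c@B1, e@B1, f@B2}
  B3:  IN={a@B2, c@B1, e@B1, f@B2}  OUT={a@B2, c@B3, e@B3, f@B2}
  B4:  IN={a@B2, c@B3, e@B3, f@B2}  OUT={a@B2, c@B3, e@B4, f@B2}

Merge at B2: IN[B2] = OUT[B1] = {a@B0, c@B1, e@B1}
Applying B2's transfer function to that IN value gives OUT[B2] (row B2 above).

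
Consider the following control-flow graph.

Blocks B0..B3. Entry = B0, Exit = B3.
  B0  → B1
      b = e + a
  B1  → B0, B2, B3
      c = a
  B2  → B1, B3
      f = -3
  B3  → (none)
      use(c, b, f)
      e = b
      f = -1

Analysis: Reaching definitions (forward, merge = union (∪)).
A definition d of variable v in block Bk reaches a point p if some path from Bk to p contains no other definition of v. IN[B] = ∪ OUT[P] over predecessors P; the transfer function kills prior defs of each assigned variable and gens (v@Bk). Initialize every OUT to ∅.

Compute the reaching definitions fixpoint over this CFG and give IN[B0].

Converged values:
  B0: | IN={b@B0, c@B1, f@B2} | OUT={b@B0, c@B1, f@B2}
  B1: | IN={b@B0, c@B1, f@B2} | OUT={b@B0, c@B1, f@B2}
  B2: | IN={b@B0, c@B1, f@B2} | OUT={b@B0, c@B1, f@B2}
  B3: | IN={b@B0, c@B1, f@B2} | OUT={b@B0, c@B1, e@B3, f@B3}

Merge at B0 (entry node, so the boundary value {} is joined with the incoming edge(s)): IN[B0] = {} ⊔ OUT[B1] = {b@B0, c@B1, f@B2}

Answer: {b@B0, c@B1, f@B2}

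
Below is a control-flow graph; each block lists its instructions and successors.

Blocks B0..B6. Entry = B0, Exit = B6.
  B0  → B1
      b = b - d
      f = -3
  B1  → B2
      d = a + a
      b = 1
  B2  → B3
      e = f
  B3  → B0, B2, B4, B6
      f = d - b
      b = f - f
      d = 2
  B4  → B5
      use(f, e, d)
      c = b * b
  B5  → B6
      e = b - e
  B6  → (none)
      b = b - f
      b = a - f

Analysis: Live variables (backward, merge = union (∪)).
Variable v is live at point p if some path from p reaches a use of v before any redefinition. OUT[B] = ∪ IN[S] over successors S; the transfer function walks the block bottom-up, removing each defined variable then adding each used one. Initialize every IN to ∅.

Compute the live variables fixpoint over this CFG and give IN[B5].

Converged values:
  B0: | IN={a, b, d} | OUT={a, f}
  B1: | IN={a, f} | OUT={a, b, d, f}
  B2: | IN={a, b, d, f} | OUT={a, b, d, e}
  B3: | IN={a, b, d, e} | OUT={a, b, d, e, f}
  B4: | IN={a, b, d, e, f} | OUT={a, b, e, f}
  B5: | IN={a, b, e, f} | OUT={a, b, f}
  B6: | IN={a, b, f} | OUT={}

Merge at B5: OUT[B5] = IN[B6] = {a, b, f}
Applying B5's transfer function to that OUT value gives IN[B5] (row B5 above).

Answer: {a, b, e, f}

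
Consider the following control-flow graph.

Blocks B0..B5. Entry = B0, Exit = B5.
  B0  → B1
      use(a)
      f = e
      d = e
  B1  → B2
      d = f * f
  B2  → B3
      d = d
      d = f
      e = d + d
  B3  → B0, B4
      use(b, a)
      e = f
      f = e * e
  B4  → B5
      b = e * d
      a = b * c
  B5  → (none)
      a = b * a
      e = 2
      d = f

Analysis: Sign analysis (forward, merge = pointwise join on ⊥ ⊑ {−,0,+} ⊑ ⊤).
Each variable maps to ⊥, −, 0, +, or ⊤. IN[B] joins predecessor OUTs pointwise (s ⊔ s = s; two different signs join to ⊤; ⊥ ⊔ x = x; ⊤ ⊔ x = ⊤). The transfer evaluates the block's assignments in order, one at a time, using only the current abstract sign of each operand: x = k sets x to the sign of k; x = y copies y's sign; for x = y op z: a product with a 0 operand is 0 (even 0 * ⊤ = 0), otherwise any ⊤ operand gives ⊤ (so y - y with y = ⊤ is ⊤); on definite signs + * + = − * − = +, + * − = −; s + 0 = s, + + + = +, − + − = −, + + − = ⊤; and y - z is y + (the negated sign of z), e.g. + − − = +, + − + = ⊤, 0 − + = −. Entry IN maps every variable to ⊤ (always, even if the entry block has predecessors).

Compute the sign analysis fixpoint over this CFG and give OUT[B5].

Answer: {a: ⊤, b: ⊤, c: ⊤, d: ⊤, e: +, f: ⊤}

Trace:
Fixpoint table:
  B0:  IN=(all ⊤)  OUT=(all ⊤)
  B1:  IN=(all ⊤)  OUT=(all ⊤)
  B2:  IN=(all ⊤)  OUT=(all ⊤)
  B3:  IN=(all ⊤)  OUT=(all ⊤)
  B4:  IN=(all ⊤)  OUT=(all ⊤)
  B5:  IN=(all ⊤)  OUT={e:+; rest ⊤}

Merge at B5: IN[B5] = OUT[B4] = {a: ⊤, b: ⊤, c: ⊤, d: ⊤, e: ⊤, f: ⊤}
Applying B5's transfer function to that IN value gives OUT[B5] (row B5 above).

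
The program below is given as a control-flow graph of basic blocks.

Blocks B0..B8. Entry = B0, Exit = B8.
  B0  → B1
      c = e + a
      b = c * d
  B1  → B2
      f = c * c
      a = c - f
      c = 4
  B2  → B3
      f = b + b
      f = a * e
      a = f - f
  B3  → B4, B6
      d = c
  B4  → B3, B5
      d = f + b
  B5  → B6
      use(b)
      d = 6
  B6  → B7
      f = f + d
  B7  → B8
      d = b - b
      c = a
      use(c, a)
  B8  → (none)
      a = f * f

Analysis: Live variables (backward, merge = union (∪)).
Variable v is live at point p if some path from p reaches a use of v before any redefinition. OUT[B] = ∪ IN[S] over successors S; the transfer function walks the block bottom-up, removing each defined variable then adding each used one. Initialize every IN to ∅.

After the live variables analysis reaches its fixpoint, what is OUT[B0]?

Answer: {b, c, e}

Working:
Converged values:
  B0:  IN={a, d, e}  OUT={b, c, e}
  B1:  IN={b, c, e}  OUT={a, b, c, e}
  B2:  IN={a, b, c, e}  OUT={a, b, c, f}
  B3:  IN={a, b, c, f}  OUT={a, b, c, d, f}
  B4:  IN={a, b, c, f}  OUT={a, b, c, f}
  B5:  IN={a, b, f}  OUT={a, b, d, f}
  B6:  IN={a, b, d, f}  OUT={a, b, f}
  B7:  IN={a, b, f}  OUT={f}
  B8:  IN={f}  OUT={}

Merge at B0: OUT[B0] = IN[B1] = {b, c, e}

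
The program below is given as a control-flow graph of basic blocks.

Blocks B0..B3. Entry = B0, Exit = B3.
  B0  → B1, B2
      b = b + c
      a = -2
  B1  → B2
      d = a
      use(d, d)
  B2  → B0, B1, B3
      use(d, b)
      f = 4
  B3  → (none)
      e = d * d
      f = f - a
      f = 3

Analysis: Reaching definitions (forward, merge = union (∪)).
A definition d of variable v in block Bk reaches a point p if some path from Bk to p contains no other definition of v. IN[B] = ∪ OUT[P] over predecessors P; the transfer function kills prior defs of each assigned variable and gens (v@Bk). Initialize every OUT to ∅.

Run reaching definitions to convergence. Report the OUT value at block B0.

Converged values:
  B0:   IN={a@B0, b@B0, d@B1, f@B2}   OUT={a@B0, b@B0, d@B1, f@B2}
  B1:   IN={a@B0, b@B0, d@B1, f@B2}   OUT={a@B0, b@B0, d@B1, f@B2}
  B2:   IN={a@B0, b@B0, d@B1, f@B2}   OUT={a@B0, b@B0, d@B1, f@B2}
  B3:   IN={a@B0, b@B0, d@B1, f@B2}   OUT={a@B0, b@B0, d@B1, e@B3, f@B3}

Merge at B0 (entry node, so the boundary value {} is joined with the incoming edge(s)): IN[B0] = {} ⊔ OUT[B2] = {a@B0, b@B0, d@B1, f@B2}
Applying B0's transfer function to that IN value gives OUT[B0] (row B0 above).

Answer: {a@B0, b@B0, d@B1, f@B2}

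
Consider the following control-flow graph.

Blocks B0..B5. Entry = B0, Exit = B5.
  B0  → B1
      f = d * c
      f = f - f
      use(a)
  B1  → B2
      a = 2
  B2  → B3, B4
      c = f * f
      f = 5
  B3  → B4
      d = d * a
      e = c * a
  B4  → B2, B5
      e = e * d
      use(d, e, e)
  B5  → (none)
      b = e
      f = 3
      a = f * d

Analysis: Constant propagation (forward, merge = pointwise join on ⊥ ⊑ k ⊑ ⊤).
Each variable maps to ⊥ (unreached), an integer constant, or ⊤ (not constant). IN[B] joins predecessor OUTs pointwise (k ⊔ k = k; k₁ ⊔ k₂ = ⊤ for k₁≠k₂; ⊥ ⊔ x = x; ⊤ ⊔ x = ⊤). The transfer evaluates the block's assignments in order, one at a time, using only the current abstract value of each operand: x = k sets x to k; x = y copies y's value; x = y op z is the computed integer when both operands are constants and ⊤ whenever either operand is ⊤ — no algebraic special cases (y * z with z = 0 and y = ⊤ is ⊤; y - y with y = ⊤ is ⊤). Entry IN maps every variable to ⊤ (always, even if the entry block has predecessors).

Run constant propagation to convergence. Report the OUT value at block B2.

Answer: {a: 2, b: ⊤, c: ⊤, d: ⊤, e: ⊤, f: 5}

Derivation:
Per-block solution:
  B0:  IN=(all ⊤)  OUT=(all ⊤)
  B1:  IN=(all ⊤)  OUT={a:2; rest ⊤}
  B2:  IN={a:2; rest ⊤}  OUT={a:2, f:5; rest ⊤}
  B3:  IN={a:2, f:5; rest ⊤}  OUT={a:2, f:5; rest ⊤}
  B4:  IN={a:2, f:5; rest ⊤}  OUT={a:2, f:5; rest ⊤}
  B5:  IN={a:2, f:5; rest ⊤}  OUT={f:3; rest ⊤}

Merge at B2: IN[B2] = OUT[B1] ⊔ OUT[B4] = {a: 2, b: ⊤, c: ⊤, d: ⊤, e: ⊤, f: ⊤}
Applying B2's transfer function to that IN value gives OUT[B2] (row B2 above).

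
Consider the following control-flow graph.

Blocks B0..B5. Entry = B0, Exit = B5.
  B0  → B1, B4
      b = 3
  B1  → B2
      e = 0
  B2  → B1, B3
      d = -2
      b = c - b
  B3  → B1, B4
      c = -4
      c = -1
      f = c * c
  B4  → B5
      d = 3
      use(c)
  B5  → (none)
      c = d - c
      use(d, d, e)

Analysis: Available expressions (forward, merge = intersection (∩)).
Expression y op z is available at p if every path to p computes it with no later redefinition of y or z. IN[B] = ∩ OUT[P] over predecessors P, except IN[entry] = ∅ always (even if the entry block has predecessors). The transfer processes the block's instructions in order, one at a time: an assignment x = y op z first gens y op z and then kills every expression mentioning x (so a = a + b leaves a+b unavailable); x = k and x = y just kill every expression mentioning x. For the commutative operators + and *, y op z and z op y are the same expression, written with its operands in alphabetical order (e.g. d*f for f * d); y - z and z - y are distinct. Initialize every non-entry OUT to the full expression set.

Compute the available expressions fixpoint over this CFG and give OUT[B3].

Answer: {c*c}

Derivation:
Per-block solution:
  B0: | IN={} | OUT={}
  B1: | IN={} | OUT={}
  B2: | IN={} | OUT={}
  B3: | IN={} | OUT={c*c}
  B4: | IN={} | OUT={}
  B5: | IN={} | OUT={}

Merge at B3: IN[B3] = OUT[B2] = {}
Applying B3's transfer function to that IN value gives OUT[B3] (row B3 above).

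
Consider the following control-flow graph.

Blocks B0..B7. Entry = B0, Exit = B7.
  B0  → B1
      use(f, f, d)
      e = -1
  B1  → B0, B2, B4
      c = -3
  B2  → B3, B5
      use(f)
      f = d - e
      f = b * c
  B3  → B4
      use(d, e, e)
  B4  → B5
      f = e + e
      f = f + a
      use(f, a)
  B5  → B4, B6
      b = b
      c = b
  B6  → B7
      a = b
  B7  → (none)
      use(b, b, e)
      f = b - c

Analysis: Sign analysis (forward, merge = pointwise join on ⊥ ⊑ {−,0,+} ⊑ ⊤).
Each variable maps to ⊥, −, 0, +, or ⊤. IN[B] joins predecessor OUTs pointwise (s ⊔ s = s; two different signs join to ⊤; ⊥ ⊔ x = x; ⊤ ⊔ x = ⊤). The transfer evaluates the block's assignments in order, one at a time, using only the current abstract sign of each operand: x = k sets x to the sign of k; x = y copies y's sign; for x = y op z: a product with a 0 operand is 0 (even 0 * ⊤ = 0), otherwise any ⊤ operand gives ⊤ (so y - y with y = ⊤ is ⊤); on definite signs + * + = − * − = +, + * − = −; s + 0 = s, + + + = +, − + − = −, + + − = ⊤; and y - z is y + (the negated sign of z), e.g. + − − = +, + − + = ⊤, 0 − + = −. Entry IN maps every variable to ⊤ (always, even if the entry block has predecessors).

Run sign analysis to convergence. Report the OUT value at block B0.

Converged values:
  B0: | IN=(all ⊤) | OUT={e:-; rest ⊤}
  B1: | IN={e:-; rest ⊤} | OUT={c:-, e:-; rest ⊤}
  B2: | IN={c:-, e:-; rest ⊤} | OUT={c:-, e:-; rest ⊤}
  B3: | IN={c:-, e:-; rest ⊤} | OUT={c:-, e:-; rest ⊤}
  B4: | IN={e:-; rest ⊤} | OUT={e:-; rest ⊤}
  B5: | IN={e:-; rest ⊤} | OUT={e:-; rest ⊤}
  B6: | IN={e:-; rest ⊤} | OUT={e:-; rest ⊤}
  B7: | IN={e:-; rest ⊤} | OUT={e:-; rest ⊤}

Merge at B0 (entry node, so the boundary value (all ⊤) is joined with the incoming edge(s)): IN[B0] = (all ⊤) ⊔ OUT[B1] = {a: ⊤, b: ⊤, c: ⊤, d: ⊤, e: ⊤, f: ⊤}
Applying B0's transfer function to that IN value gives OUT[B0] (row B0 above).

Answer: {a: ⊤, b: ⊤, c: ⊤, d: ⊤, e: -, f: ⊤}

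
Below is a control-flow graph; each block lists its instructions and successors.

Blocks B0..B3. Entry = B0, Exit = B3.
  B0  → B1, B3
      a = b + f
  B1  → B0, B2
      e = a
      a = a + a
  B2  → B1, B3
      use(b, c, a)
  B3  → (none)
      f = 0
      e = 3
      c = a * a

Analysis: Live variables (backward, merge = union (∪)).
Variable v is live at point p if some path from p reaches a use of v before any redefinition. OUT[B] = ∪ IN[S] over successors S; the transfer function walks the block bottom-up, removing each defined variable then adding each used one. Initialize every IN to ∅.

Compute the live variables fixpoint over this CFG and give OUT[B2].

Converged values:
  B0:   IN={b, c, f}   OUT={a, b, c, f}
  B1:   IN={a, b, c, f}   OUT={a, b, c, f}
  B2:   IN={a, b, c, f}   OUT={a, b, c, f}
  B3:   IN={a}   OUT={}

Merge at B2: OUT[B2] = IN[B1] ⊔ IN[B3] = {a, b, c, f}

Answer: {a, b, c, f}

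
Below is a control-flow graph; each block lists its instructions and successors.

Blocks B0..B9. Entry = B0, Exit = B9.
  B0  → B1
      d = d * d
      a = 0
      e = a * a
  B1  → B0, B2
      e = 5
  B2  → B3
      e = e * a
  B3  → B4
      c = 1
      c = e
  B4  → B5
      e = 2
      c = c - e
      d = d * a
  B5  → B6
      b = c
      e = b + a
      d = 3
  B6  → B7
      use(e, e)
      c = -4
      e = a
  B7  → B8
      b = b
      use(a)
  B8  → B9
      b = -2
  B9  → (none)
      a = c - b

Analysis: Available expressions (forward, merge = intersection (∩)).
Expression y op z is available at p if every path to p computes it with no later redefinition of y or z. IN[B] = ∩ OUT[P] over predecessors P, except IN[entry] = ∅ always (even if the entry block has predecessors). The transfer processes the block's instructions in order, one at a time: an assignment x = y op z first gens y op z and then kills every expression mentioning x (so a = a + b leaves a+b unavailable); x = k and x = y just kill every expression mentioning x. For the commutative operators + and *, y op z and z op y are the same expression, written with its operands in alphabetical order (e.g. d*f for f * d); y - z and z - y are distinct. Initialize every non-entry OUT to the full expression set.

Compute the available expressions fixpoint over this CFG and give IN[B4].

Answer: {a*a}

Derivation:
Converged values:
  B0:   IN={}   OUT={a*a}
  B1:   IN={a*a}   OUT={a*a}
  B2:   IN={a*a}   OUT={a*a}
  B3:   IN={a*a}   OUT={a*a}
  B4:   IN={a*a}   OUT={a*a}
  B5:   IN={a*a}   OUT={a*a, a+b}
  B6:   IN={a*a, a+b}   OUT={a*a, a+b}
  B7:   IN={a*a, a+b}   OUT={a*a}
  B8:   IN={a*a}   OUT={a*a}
  B9:   IN={a*a}   OUT={c-b}

Merge at B4: IN[B4] = OUT[B3] = {a*a}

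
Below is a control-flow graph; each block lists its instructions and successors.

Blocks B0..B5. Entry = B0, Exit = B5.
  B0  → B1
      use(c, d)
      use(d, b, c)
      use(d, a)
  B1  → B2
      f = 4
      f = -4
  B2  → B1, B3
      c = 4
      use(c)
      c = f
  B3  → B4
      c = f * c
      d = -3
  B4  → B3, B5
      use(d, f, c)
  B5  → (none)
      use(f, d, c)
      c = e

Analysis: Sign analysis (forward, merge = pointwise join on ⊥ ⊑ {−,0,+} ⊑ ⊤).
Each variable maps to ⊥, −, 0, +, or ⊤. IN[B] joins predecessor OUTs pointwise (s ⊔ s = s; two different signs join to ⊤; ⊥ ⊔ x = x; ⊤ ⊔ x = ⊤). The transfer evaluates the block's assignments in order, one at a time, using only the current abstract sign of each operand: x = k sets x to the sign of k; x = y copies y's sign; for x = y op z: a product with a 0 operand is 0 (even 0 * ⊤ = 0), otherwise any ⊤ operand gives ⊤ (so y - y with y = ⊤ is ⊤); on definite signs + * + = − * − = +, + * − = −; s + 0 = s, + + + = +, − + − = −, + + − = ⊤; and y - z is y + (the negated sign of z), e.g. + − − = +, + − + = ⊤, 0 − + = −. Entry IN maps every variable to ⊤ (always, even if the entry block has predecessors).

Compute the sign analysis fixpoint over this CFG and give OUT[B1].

Answer: {a: ⊤, b: ⊤, c: ⊤, d: ⊤, e: ⊤, f: -}

Trace:
Fixpoint table:
  B0: | IN=(all ⊤) | OUT=(all ⊤)
  B1: | IN=(all ⊤) | OUT={f:-; rest ⊤}
  B2: | IN={f:-; rest ⊤} | OUT={c:-, f:-; rest ⊤}
  B3: | IN={f:-; rest ⊤} | OUT={d:-, f:-; rest ⊤}
  B4: | IN={d:-, f:-; rest ⊤} | OUT={d:-, f:-; rest ⊤}
  B5: | IN={d:-, f:-; rest ⊤} | OUT={d:-, f:-; rest ⊤}

Merge at B1: IN[B1] = OUT[B0] ⊔ OUT[B2] = {a: ⊤, b: ⊤, c: ⊤, d: ⊤, e: ⊤, f: ⊤}
Applying B1's transfer function to that IN value gives OUT[B1] (row B1 above).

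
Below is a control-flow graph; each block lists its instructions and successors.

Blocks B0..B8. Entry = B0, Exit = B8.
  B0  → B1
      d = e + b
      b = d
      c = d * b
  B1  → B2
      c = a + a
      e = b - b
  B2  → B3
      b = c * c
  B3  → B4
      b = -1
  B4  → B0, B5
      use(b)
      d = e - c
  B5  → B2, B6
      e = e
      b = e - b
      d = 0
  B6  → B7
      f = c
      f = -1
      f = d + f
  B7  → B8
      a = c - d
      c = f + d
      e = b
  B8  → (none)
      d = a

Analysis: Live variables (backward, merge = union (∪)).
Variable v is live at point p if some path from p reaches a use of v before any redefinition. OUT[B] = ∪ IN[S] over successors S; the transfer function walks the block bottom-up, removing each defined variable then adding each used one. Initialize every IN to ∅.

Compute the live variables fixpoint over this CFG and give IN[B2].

Fixpoint table:
  B0:   IN={a, b, e}   OUT={a, b}
  B1:   IN={a, b}   OUT={a, c, e}
  B2:   IN={a, c, e}   OUT={a, c, e}
  B3:   IN={a, c, e}   OUT={a, b, c, e}
  B4:   IN={a, b, c, e}   OUT={a, b, c, e}
  B5:   IN={a, b, c, e}   OUT={a, b, c, d, e}
  B6:   IN={b, c, d}   OUT={b, c, d, f}
  B7:   IN={b, c, d, f}   OUT={a}
  B8:   IN={a}   OUT={}

Merge at B2: OUT[B2] = IN[B3] = {a, c, e}
Applying B2's transfer function to that OUT value gives IN[B2] (row B2 above).

Answer: {a, c, e}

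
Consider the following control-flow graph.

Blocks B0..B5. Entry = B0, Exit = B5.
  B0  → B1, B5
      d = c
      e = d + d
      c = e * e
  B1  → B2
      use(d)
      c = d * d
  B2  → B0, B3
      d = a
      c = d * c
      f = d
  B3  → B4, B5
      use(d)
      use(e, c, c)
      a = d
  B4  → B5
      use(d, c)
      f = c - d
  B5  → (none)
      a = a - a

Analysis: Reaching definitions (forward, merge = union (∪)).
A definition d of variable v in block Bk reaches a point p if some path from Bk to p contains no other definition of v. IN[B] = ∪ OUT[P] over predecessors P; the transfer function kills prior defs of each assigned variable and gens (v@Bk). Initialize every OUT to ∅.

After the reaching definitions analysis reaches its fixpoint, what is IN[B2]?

Converged values:
  B0:  IN={c@B2, d@B2, e@B0, f@B2}  OUT={c@B0, d@B0, e@B0, f@B2}
  B1:  IN={c@B0, d@B0, e@B0, f@B2}  OUT={c@B1, d@B0, e@B0, f@B2}
  B2:  IN={c@B1, d@B0, e@B0, f@B2}  OUT={c@B2, d@B2, e@B0, f@B2}
  B3:  IN={c@B2, d@B2, e@B0, f@B2}  OUT={a@B3, c@B2, d@B2, e@B0, f@B2}
  B4:  IN={a@B3, c@B2, d@B2, e@B0, f@B2}  OUT={a@B3, c@B2, d@B2, e@B0, f@B4}
  B5:  IN={a@B3, c@B0, c@B2, d@B0, d@B2, e@B0, f@B2, f@B4}  OUT={a@B5, c@B0, c@B2, d@B0, d@B2, e@B0, f@B2, f@B4}

Merge at B2: IN[B2] = OUT[B1] = {c@B1, d@B0, e@B0, f@B2}

Answer: {c@B1, d@B0, e@B0, f@B2}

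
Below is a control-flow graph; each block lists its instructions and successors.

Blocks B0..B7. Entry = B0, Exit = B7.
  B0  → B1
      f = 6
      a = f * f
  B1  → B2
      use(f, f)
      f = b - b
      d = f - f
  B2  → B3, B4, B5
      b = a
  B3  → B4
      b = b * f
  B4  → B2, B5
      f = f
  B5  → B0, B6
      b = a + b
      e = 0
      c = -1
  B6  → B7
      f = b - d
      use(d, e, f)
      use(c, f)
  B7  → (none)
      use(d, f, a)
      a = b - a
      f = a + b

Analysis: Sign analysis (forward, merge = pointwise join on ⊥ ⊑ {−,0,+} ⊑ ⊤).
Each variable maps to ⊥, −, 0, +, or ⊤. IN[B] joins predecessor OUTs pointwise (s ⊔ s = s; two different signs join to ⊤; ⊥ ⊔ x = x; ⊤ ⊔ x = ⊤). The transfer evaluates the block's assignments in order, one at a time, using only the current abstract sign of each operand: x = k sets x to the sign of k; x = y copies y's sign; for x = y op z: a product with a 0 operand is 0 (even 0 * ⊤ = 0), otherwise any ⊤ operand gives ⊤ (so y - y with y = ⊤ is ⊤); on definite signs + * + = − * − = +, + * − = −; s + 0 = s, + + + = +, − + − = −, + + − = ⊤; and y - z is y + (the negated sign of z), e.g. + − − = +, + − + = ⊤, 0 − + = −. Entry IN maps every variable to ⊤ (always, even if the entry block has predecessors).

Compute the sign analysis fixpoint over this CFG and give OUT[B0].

Answer: {a: +, b: ⊤, c: ⊤, d: ⊤, e: ⊤, f: +}

Derivation:
Fixpoint table:
  B0: | IN=(all ⊤) | OUT={a:+, f:+; rest ⊤}
  B1: | IN={a:+, f:+; rest ⊤} | OUT={a:+; rest ⊤}
  B2: | IN={a:+; rest ⊤} | OUT={a:+, b:+; rest ⊤}
  B3: | IN={a:+, b:+; rest ⊤} | OUT={a:+; rest ⊤}
  B4: | IN={a:+; rest ⊤} | OUT={a:+; rest ⊤}
  B5: | IN={a:+; rest ⊤} | OUT={a:+, c:-, e:0; rest ⊤}
  B6: | IN={a:+, c:-, e:0; rest ⊤} | OUT={a:+, c:-, e:0; rest ⊤}
  B7: | IN={a:+, c:-, e:0; rest ⊤} | OUT={c:-, e:0; rest ⊤}

Merge at B0 (entry node, so the boundary value (all ⊤) is joined with the incoming edge(s)): IN[B0] = (all ⊤) ⊔ OUT[B5] = {a: ⊤, b: ⊤, c: ⊤, d: ⊤, e: ⊤, f: ⊤}
Applying B0's transfer function to that IN value gives OUT[B0] (row B0 above).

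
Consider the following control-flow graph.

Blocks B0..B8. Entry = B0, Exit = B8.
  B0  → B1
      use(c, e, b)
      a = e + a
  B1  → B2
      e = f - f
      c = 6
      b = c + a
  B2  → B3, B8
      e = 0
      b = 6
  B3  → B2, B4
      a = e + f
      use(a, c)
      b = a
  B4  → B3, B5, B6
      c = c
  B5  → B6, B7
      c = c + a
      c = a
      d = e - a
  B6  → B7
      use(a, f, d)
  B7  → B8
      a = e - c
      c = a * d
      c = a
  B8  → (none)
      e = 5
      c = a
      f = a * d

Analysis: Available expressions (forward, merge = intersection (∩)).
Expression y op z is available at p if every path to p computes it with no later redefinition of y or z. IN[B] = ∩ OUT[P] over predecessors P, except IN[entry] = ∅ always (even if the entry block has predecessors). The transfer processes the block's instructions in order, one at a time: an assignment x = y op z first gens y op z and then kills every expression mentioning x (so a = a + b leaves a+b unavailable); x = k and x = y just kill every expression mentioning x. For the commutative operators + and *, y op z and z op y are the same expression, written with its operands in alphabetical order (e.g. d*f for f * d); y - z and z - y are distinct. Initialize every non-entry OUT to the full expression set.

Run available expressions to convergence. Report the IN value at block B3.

Per-block solution:
  B0:  IN={}  OUT={}
  B1:  IN={}  OUT={a+c, f-f}
  B2:  IN={f-f}  OUT={f-f}
  B3:  IN={f-f}  OUT={e+f, f-f}
  B4:  IN={e+f, f-f}  OUT={e+f, f-f}
  B5:  IN={e+f, f-f}  OUT={e+f, e-a, f-f}
  B6:  IN={e+f, f-f}  OUT={e+f, f-f}
  B7:  IN={e+f, f-f}  OUT={a*d, e+f, f-f}
  B8:  IN={f-f}  OUT={a*d}

Merge at B3: IN[B3] = OUT[B2] ∩ OUT[B4] = {f-f}

Answer: {f-f}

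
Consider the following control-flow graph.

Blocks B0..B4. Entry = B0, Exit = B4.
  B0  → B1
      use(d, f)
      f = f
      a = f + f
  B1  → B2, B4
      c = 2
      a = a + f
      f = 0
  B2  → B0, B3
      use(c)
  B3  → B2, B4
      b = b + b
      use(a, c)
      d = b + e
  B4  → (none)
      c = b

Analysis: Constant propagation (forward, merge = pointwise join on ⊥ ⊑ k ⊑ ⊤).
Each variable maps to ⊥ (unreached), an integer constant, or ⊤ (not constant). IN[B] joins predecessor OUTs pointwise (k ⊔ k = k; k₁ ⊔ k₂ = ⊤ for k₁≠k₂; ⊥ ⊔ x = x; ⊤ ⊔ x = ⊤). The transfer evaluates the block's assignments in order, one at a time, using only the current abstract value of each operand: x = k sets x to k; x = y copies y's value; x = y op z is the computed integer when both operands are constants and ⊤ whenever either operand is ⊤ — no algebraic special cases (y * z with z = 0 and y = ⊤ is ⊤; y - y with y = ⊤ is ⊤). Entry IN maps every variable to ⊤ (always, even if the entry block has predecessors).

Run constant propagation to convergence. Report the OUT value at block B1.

Per-block solution:
  B0:  IN=(all ⊤)  OUT=(all ⊤)
  B1:  IN=(all ⊤)  OUT={c:2, f:0; rest ⊤}
  B2:  IN={c:2, f:0; rest ⊤}  OUT={c:2, f:0; rest ⊤}
  B3:  IN={c:2, f:0; rest ⊤}  OUT={c:2, f:0; rest ⊤}
  B4:  IN={c:2, f:0; rest ⊤}  OUT={f:0; rest ⊤}

Merge at B1: IN[B1] = OUT[B0] = {a: ⊤, b: ⊤, c: ⊤, d: ⊤, e: ⊤, f: ⊤}
Applying B1's transfer function to that IN value gives OUT[B1] (row B1 above).

Answer: {a: ⊤, b: ⊤, c: 2, d: ⊤, e: ⊤, f: 0}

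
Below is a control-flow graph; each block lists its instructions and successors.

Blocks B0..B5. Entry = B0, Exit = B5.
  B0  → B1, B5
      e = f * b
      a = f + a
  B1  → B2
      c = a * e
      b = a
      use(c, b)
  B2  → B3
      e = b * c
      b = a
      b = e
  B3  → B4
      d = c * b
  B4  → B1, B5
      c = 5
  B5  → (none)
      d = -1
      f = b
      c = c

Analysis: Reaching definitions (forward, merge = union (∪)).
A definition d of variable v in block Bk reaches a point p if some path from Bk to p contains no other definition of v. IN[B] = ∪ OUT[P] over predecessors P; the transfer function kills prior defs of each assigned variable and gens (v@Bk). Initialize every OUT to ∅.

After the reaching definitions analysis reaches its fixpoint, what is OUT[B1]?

Converged values:
  B0:  IN={}  OUT={a@B0, e@B0}
  B1:  IN={a@B0, b@B2, c@B4, d@B3, e@B0, e@B2}  OUT={a@B0, b@B1, c@B1, d@B3, e@B0, e@B2}
  B2:  IN={a@B0, b@B1, c@B1, d@B3, e@B0, e@B2}  OUT={a@B0, b@B2, c@B1, d@B3, e@B2}
  B3:  IN={a@B0, b@B2, c@B1, d@B3, e@B2}  OUT={a@B0, b@B2, c@B1, d@B3, e@B2}
  B4:  IN={a@B0, b@B2, c@B1, d@B3, e@B2}  OUT={a@B0, b@B2, c@B4, d@B3, e@B2}
  B5:  IN={a@B0, b@B2, c@B4, d@B3, e@B0, e@B2}  OUT={a@B0, b@B2, c@B5, d@B5, e@B0, e@B2, f@B5}

Merge at B1: IN[B1] = OUT[B0] ⊔ OUT[B4] = {a@B0, b@B2, c@B4, d@B3, e@B0, e@B2}
Applying B1's transfer function to that IN value gives OUT[B1] (row B1 above).

Answer: {a@B0, b@B1, c@B1, d@B3, e@B0, e@B2}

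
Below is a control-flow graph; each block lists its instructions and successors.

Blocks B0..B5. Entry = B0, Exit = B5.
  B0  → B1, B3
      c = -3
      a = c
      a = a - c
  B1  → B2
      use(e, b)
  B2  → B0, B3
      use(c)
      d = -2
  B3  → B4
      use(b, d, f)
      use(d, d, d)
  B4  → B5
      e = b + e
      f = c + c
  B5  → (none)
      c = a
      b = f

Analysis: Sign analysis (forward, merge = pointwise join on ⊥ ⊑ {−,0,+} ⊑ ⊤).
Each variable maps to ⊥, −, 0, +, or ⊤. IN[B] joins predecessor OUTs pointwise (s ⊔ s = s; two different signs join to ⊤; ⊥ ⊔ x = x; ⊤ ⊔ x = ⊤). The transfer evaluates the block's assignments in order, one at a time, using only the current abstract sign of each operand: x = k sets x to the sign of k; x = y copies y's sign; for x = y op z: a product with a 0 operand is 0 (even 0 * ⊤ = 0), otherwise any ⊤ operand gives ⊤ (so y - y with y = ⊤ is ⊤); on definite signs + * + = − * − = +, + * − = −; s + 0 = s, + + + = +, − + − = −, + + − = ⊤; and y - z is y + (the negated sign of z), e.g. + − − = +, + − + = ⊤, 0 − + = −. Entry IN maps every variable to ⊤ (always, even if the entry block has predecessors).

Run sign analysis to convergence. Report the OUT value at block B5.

Fixpoint table:
  B0: | IN=(all ⊤) | OUT={c:-; rest ⊤}
  B1: | IN={c:-; rest ⊤} | OUT={c:-; rest ⊤}
  B2: | IN={c:-; rest ⊤} | OUT={c:-, d:-; rest ⊤}
  B3: | IN={c:-; rest ⊤} | OUT={c:-; rest ⊤}
  B4: | IN={c:-; rest ⊤} | OUT={c:-, f:-; rest ⊤}
  B5: | IN={c:-, f:-; rest ⊤} | OUT={b:-, f:-; rest ⊤}

Merge at B5: IN[B5] = OUT[B4] = {a: ⊤, b: ⊤, c: -, d: ⊤, e: ⊤, f: -}
Applying B5's transfer function to that IN value gives OUT[B5] (row B5 above).

Answer: {a: ⊤, b: -, c: ⊤, d: ⊤, e: ⊤, f: -}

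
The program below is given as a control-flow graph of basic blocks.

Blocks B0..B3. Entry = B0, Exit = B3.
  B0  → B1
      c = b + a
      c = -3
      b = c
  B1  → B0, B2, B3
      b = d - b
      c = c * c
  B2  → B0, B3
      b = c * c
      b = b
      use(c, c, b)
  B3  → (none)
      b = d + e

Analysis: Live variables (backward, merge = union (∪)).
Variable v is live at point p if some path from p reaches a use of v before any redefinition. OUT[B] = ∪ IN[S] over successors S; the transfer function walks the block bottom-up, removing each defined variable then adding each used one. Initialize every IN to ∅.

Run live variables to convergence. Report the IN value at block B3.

Answer: {d, e}

Working:
Converged values:
  B0: | IN={a, b, d, e} | OUT={a, b, c, d, e}
  B1: | IN={a, b, c, d, e} | OUT={a, b, c, d, e}
  B2: | IN={a, c, d, e} | OUT={a, b, d, e}
  B3: | IN={d, e} | OUT={}

B3 is the boundary node: OUT[B3] = {}
Applying B3's transfer function to that OUT value gives IN[B3] (row B3 above).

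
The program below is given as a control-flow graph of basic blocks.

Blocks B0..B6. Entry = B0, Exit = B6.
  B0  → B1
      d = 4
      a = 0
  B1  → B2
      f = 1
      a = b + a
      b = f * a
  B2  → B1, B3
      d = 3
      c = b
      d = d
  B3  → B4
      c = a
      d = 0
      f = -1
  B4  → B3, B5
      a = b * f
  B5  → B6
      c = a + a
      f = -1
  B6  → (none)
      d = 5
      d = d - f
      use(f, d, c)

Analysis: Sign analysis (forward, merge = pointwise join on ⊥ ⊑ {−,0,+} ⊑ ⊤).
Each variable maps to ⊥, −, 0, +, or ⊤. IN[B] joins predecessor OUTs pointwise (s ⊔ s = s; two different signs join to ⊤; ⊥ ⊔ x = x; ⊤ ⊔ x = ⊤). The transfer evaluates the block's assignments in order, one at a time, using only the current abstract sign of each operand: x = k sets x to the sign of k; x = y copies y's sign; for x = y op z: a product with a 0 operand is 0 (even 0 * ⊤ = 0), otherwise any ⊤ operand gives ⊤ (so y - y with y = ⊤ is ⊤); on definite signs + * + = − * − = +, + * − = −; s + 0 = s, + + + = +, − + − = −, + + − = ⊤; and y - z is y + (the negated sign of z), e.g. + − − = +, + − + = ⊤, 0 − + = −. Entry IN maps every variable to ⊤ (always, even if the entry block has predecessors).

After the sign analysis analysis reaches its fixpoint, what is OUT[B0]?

Per-block solution:
  B0:   IN=(all ⊤)   OUT={a:0, d:+; rest ⊤}
  B1:   IN={d:+; rest ⊤}   OUT={d:+, f:+; rest ⊤}
  B2:   IN={d:+, f:+; rest ⊤}   OUT={d:+, f:+; rest ⊤}
  B3:   IN=(all ⊤)   OUT={d:0, f:-; rest ⊤}
  B4:   IN={d:0, f:-; rest ⊤}   OUT={d:0, f:-; rest ⊤}
  B5:   IN={d:0, f:-; rest ⊤}   OUT={d:0, f:-; rest ⊤}
  B6:   IN={d:0, f:-; rest ⊤}   OUT={d:+, f:-; rest ⊤}

B0 is the boundary node: IN[B0] = {a: ⊤, b: ⊤, c: ⊤, d: ⊤, e: ⊤, f: ⊤}
Applying B0's transfer function to that IN value gives OUT[B0] (row B0 above).

Answer: {a: 0, b: ⊤, c: ⊤, d: +, e: ⊤, f: ⊤}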